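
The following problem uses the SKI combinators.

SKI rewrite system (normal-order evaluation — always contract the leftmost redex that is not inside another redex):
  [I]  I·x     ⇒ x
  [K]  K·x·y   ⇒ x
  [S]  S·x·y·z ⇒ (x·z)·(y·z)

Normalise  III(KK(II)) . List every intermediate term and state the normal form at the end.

  start: III(KK(II))
  [1] II(KK(II))
  [2] I(KK(II))
  [3] KK(II)
  [4] K

Answer: normal form = K  (in 4 steps)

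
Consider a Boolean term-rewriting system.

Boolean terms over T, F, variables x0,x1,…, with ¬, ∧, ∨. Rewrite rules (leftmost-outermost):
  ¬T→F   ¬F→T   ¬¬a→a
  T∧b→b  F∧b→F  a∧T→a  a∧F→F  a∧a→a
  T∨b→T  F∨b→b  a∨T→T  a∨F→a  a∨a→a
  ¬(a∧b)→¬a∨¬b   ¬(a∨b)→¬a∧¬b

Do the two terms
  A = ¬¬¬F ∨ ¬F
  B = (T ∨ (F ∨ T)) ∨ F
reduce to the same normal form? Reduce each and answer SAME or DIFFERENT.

Answer: SAME — A ⇓ T, B ⇓ T

Working:
Term A:
  start: ¬¬¬F ∨ ¬F
  [1] ¬F ∨ ¬F
  [2] ¬F
  [3] T

Term B:
  start: (T ∨ (F ∨ T)) ∨ F
  [1] T ∨ (F ∨ T)
  [2] T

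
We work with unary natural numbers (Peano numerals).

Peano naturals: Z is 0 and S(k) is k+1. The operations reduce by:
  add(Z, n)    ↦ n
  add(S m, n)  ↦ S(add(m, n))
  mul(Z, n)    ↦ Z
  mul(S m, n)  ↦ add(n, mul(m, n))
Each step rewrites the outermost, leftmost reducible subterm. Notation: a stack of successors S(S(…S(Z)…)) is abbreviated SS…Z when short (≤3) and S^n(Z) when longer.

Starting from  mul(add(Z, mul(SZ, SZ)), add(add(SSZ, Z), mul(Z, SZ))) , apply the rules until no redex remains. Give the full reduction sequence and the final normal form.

Answer: normal form = SSZ  (in 17 steps)

Working:
  start: mul(add(Z, mul(SZ, SZ)), add(add(SSZ, Z), mul(Z, SZ)))
  step 1: mul(mul(SZ, SZ), add(add(SSZ, Z), mul(Z, SZ)))
  step 2: mul(add(SZ, mul(Z, SZ)), add(add(SSZ, Z), mul(Z, SZ)))
  step 3: mul(S(add(Z, mul(Z, SZ))), add(add(SSZ, Z), mul(Z, SZ)))
  step 4: add(add(add(SSZ, Z), mul(Z, SZ)), mul(add(Z, mul(Z, SZ)), add(add(SSZ, Z), mul(Z, SZ))))
  step 5: add(add(S(add(SZ, Z)), mul(Z, SZ)), mul(add(Z, mul(Z, SZ)), add(add(SSZ, Z), mul(Z, SZ))))
  step 6: add(S(add(add(SZ, Z), mul(Z, SZ))), mul(add(Z, mul(Z, SZ)), add(add(SSZ, Z), mul(Z, SZ))))
  step 7: S(add(add(add(SZ, Z), mul(Z, SZ)), mul(add(Z, mul(Z, SZ)), add(add(SSZ, Z), mul(Z, SZ)))))
  step 8: S(add(add(S(add(Z, Z)), mul(Z, SZ)), mul(add(Z, mul(Z, SZ)), add(add(SSZ, Z), mul(Z, SZ)))))
  step 9: S(add(S(add(add(Z, Z), mul(Z, SZ))), mul(add(Z, mul(Z, SZ)), add(add(SSZ, Z), mul(Z, SZ)))))
  step 10: S(S(add(add(add(Z, Z), mul(Z, SZ)), mul(add(Z, mul(Z, SZ)), add(add(SSZ, Z), mul(Z, SZ))))))
  step 11: S(S(add(add(Z, mul(Z, SZ)), mul(add(Z, mul(Z, SZ)), add(add(SSZ, Z), mul(Z, SZ))))))
  step 12: S(S(add(mul(Z, SZ), mul(add(Z, mul(Z, SZ)), add(add(SSZ, Z), mul(Z, SZ))))))
  step 13: S(S(add(Z, mul(add(Z, mul(Z, SZ)), add(add(SSZ, Z), mul(Z, SZ))))))
  step 14: S(S(mul(add(Z, mul(Z, SZ)), add(add(SSZ, Z), mul(Z, SZ)))))
  step 15: S(S(mul(mul(Z, SZ), add(add(SSZ, Z), mul(Z, SZ)))))
  step 16: S(S(mul(Z, add(add(SSZ, Z), mul(Z, SZ)))))
  step 17: SSZ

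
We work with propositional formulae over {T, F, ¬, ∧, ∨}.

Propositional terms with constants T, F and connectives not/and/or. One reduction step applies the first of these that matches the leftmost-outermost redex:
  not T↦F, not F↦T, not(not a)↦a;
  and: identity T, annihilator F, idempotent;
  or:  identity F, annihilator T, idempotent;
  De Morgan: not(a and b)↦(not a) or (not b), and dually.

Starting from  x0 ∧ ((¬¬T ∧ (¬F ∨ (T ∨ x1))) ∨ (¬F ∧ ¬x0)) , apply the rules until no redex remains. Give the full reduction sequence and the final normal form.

Answer: normal form = x0  (in 6 steps)

Reduction:
  start: x0 ∧ ((¬¬T ∧ (¬F ∨ (T ∨ x1))) ∨ (¬F ∧ ¬x0))
  →1  x0 ∧ ((T ∧ (¬F ∨ (T ∨ x1))) ∨ (¬F ∧ ¬x0))
  →2  x0 ∧ ((¬F ∨ (T ∨ x1)) ∨ (¬F ∧ ¬x0))
  →3  x0 ∧ ((T ∨ (T ∨ x1)) ∨ (¬F ∧ ¬x0))
  →4  x0 ∧ (T ∨ (¬F ∧ ¬x0))
  →5  x0 ∧ T
  →6  x0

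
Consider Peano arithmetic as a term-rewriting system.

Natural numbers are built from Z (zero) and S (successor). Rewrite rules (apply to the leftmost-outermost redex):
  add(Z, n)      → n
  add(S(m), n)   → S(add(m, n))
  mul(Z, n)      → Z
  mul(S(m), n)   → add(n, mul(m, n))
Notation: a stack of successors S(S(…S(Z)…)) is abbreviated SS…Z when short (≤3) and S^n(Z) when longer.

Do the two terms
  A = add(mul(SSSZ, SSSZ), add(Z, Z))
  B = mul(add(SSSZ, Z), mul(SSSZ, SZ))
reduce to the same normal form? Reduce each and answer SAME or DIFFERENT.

Answer: SAME — A ⇓ S^9(Z), B ⇓ S^9(Z)

Working:
Term A:
  start: add(mul(SSSZ, SSSZ), add(Z, Z))
  [1] add(add(SSSZ, mul(SSZ, SSSZ)), add(Z, Z))
  [2] add(S(add(SSZ, mul(SSZ, SSSZ))), add(Z, Z))
  [3] S(add(add(SSZ, mul(SSZ, SSSZ)), add(Z, Z)))
  [4] S(add(S(add(SZ, mul(SSZ, SSSZ))), add(Z, Z)))
  [5] S(S(add(add(SZ, mul(SSZ, SSSZ)), add(Z, Z))))
  [6] S(S(add(S(add(Z, mul(SSZ, SSSZ))), add(Z, Z))))
  [7] S(S(S(add(add(Z, mul(SSZ, SSSZ)), add(Z, Z)))))
  [8] S(S(S(add(mul(SSZ, SSSZ), add(Z, Z)))))
  [9] S(S(S(add(add(SSSZ, mul(SZ, SSSZ)), add(Z, Z)))))
  [10] S(S(S(add(S(add(SSZ, mul(SZ, SSSZ))), add(Z, Z)))))
  [11] S(S(S(S(add(add(SSZ, mul(SZ, SSSZ)), add(Z, Z))))))
  [12] S(S(S(S(add(S(add(SZ, mul(SZ, SSSZ))), add(Z, Z))))))
  [13] S(S(S(S(S(add(add(SZ, mul(SZ, SSSZ)), add(Z, Z)))))))
  [14] S(S(S(S(S(add(S(add(Z, mul(SZ, SSSZ))), add(Z, Z)))))))
  [15] S(S(S(S(S(S(add(add(Z, mul(SZ, SSSZ)), add(Z, Z))))))))
  [16] S(S(S(S(S(S(add(mul(SZ, SSSZ), add(Z, Z))))))))
  [17] S(S(S(S(S(S(add(add(SSSZ, mul(Z, SSSZ)), add(Z, Z))))))))
  [18] S(S(S(S(S(S(add(S(add(SSZ, mul(Z, SSSZ))), add(Z, Z))))))))
  [19] S(S(S(S(S(S(S(add(add(SSZ, mul(Z, SSSZ)), add(Z, Z)))))))))
  [20] S(S(S(S(S(S(S(add(S(add(SZ, mul(Z, SSSZ))), add(Z, Z)))))))))
  [21] S(S(S(S(S(S(S(S(add(add(SZ, mul(Z, SSSZ)), add(Z, Z))))))))))
  [22] S(S(S(S(S(S(S(S(add(S(add(Z, mul(Z, SSSZ))), add(Z, Z))))))))))
  [23] S(S(S(S(S(S(S(S(S(add(add(Z, mul(Z, SSSZ)), add(Z, Z)))))))))))
  [24] S(S(S(S(S(S(S(S(S(add(mul(Z, SSSZ), add(Z, Z)))))))))))
  [25] S(S(S(S(S(S(S(S(S(add(Z, add(Z, Z)))))))))))
  [26] S(S(S(S(S(S(S(S(S(add(Z, Z))))))))))
  [27] S^9(Z)

Term B:
  start: mul(add(SSSZ, Z), mul(SSSZ, SZ))
  [1] mul(S(add(SSZ, Z)), mul(SSSZ, SZ))
  [2] add(mul(SSSZ, SZ), mul(add(SSZ, Z), mul(SSSZ, SZ)))
  [3] add(add(SZ, mul(SSZ, SZ)), mul(add(SSZ, Z), mul(SSSZ, SZ)))
  [4] add(S(add(Z, mul(SSZ, SZ))), mul(add(SSZ, Z), mul(SSSZ, SZ)))
  [5] S(add(add(Z, mul(SSZ, SZ)), mul(add(SSZ, Z), mul(SSSZ, SZ))))
  [6] S(add(mul(SSZ, SZ), mul(add(SSZ, Z), mul(SSSZ, SZ))))
  [7] S(add(add(SZ, mul(SZ, SZ)), mul(add(SSZ, Z), mul(SSSZ, SZ))))
  [8] S(add(S(add(Z, mul(SZ, SZ))), mul(add(SSZ, Z), mul(SSSZ, SZ))))
  [9] S(S(add(add(Z, mul(SZ, SZ)), mul(add(SSZ, Z), mul(SSSZ, SZ)))))
  [10] S(S(add(mul(SZ, SZ), mul(add(SSZ, Z), mul(SSSZ, SZ)))))
  [11] S(S(add(add(SZ, mul(Z, SZ)), mul(add(SSZ, Z), mul(SSSZ, SZ)))))
  [12] S(S(add(S(add(Z, mul(Z, SZ))), mul(add(SSZ, Z), mul(SSSZ, SZ)))))
  [13] S(S(S(add(add(Z, mul(Z, SZ)), mul(add(SSZ, Z), mul(SSSZ, SZ))))))
  [14] S(S(S(add(mul(Z, SZ), mul(add(SSZ, Z), mul(SSSZ, SZ))))))
  [15] S(S(S(add(Z, mul(add(SSZ, Z), mul(SSSZ, SZ))))))
  [16] S(S(S(mul(add(SSZ, Z), mul(SSSZ, SZ)))))
  [17] S(S(S(mul(S(add(SZ, Z)), mul(SSSZ, SZ)))))
  [18] S(S(S(add(mul(SSSZ, SZ), mul(add(SZ, Z), mul(SSSZ, SZ))))))
  [19] S(S(S(add(add(SZ, mul(SSZ, SZ)), mul(add(SZ, Z), mul(SSSZ, SZ))))))
  [20] S(S(S(add(S(add(Z, mul(SSZ, SZ))), mul(add(SZ, Z), mul(SSSZ, SZ))))))
  [21] S(S(S(S(add(add(Z, mul(SSZ, SZ)), mul(add(SZ, Z), mul(SSSZ, SZ)))))))
  [22] S(S(S(S(add(mul(SSZ, SZ), mul(add(SZ, Z), mul(SSSZ, SZ)))))))
  [23] S(S(S(S(add(add(SZ, mul(SZ, SZ)), mul(add(SZ, Z), mul(SSSZ, SZ)))))))
  [24] S(S(S(S(add(S(add(Z, mul(SZ, SZ))), mul(add(SZ, Z), mul(SSSZ, SZ)))))))
  [25] S(S(S(S(S(add(add(Z, mul(SZ, SZ)), mul(add(SZ, Z), mul(SSSZ, SZ))))))))
  [26] S(S(S(S(S(add(mul(SZ, SZ), mul(add(SZ, Z), mul(SSSZ, SZ))))))))
  [27] S(S(S(S(S(add(add(SZ, mul(Z, SZ)), mul(add(SZ, Z), mul(SSSZ, SZ))))))))
  [28] S(S(S(S(S(add(S(add(Z, mul(Z, SZ))), mul(add(SZ, Z), mul(SSSZ, SZ))))))))
  [29] S(S(S(S(S(S(add(add(Z, mul(Z, SZ)), mul(add(SZ, Z), mul(SSSZ, SZ)))))))))
  [30] S(S(S(S(S(S(add(mul(Z, SZ), mul(add(SZ, Z), mul(SSSZ, SZ)))))))))
  [31] S(S(S(S(S(S(add(Z, mul(add(SZ, Z), mul(SSSZ, SZ)))))))))
  [32] S(S(S(S(S(S(mul(add(SZ, Z), mul(SSSZ, SZ))))))))
  [33] S(S(S(S(S(S(mul(S(add(Z, Z)), mul(SSSZ, SZ))))))))
  [34] S(S(S(S(S(S(add(mul(SSSZ, SZ), mul(add(Z, Z), mul(SSSZ, SZ)))))))))
  [35] S(S(S(S(S(S(add(add(SZ, mul(SSZ, SZ)), mul(add(Z, Z), mul(SSSZ, SZ)))))))))
  [36] S(S(S(S(S(S(add(S(add(Z, mul(SSZ, SZ))), mul(add(Z, Z), mul(SSSZ, SZ)))))))))
  [37] S(S(S(S(S(S(S(add(add(Z, mul(SSZ, SZ)), mul(add(Z, Z), mul(SSSZ, SZ))))))))))
  [38] S(S(S(S(S(S(S(add(mul(SSZ, SZ), mul(add(Z, Z), mul(SSSZ, SZ))))))))))
  [39] S(S(S(S(S(S(S(add(add(SZ, mul(SZ, SZ)), mul(add(Z, Z), mul(SSSZ, SZ))))))))))
  [40] S(S(S(S(S(S(S(add(S(add(Z, mul(SZ, SZ))), mul(add(Z, Z), mul(SSSZ, SZ))))))))))
  [41] S(S(S(S(S(S(S(S(add(add(Z, mul(SZ, SZ)), mul(add(Z, Z), mul(SSSZ, SZ)))))))))))
  [42] S(S(S(S(S(S(S(S(add(mul(SZ, SZ), mul(add(Z, Z), mul(SSSZ, SZ)))))))))))
  [43] S(S(S(S(S(S(S(S(add(add(SZ, mul(Z, SZ)), mul(add(Z, Z), mul(SSSZ, SZ)))))))))))
  [44] S(S(S(S(S(S(S(S(add(S(add(Z, mul(Z, SZ))), mul(add(Z, Z), mul(SSSZ, SZ)))))))))))
  [45] S(S(S(S(S(S(S(S(S(add(add(Z, mul(Z, SZ)), mul(add(Z, Z), mul(SSSZ, SZ))))))))))))
  [46] S(S(S(S(S(S(S(S(S(add(mul(Z, SZ), mul(add(Z, Z), mul(SSSZ, SZ))))))))))))
  [47] S(S(S(S(S(S(S(S(S(add(Z, mul(add(Z, Z), mul(SSSZ, SZ))))))))))))
  [48] S(S(S(S(S(S(S(S(S(mul(add(Z, Z), mul(SSSZ, SZ)))))))))))
  [49] S(S(S(S(S(S(S(S(S(mul(Z, mul(SSSZ, SZ)))))))))))
  [50] S^9(Z)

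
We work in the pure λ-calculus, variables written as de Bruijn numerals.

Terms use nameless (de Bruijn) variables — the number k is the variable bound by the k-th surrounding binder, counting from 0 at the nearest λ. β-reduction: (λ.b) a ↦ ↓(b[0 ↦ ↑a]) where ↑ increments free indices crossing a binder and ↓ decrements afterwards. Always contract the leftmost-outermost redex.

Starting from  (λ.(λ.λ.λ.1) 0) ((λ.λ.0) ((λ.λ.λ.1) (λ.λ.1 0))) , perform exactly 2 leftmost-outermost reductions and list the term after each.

Answer: after 2 steps: λ.λ.1

Working:
  start: (λ.(λ.λ.λ.1) 0) ((λ.λ.0) ((λ.λ.λ.1) (λ.λ.1 0)))
  →1  (λ.λ.λ.1) ((λ.λ.0) ((λ.λ.λ.1) (λ.λ.1 0)))
  →2  λ.λ.1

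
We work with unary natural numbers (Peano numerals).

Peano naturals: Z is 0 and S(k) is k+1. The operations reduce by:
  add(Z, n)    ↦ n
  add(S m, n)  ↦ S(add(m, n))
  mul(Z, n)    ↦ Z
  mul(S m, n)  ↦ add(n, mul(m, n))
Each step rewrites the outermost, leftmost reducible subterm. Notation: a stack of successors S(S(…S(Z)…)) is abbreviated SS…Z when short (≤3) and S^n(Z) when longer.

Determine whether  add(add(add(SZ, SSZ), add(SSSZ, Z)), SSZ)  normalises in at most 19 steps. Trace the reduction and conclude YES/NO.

  start: add(add(add(SZ, SSZ), add(SSSZ, Z)), SSZ)
  step 1: add(add(S(add(Z, SSZ)), add(SSSZ, Z)), SSZ)
  step 2: add(S(add(add(Z, SSZ), add(SSSZ, Z))), SSZ)
  step 3: S(add(add(add(Z, SSZ), add(SSSZ, Z)), SSZ))
  step 4: S(add(add(SSZ, add(SSSZ, Z)), SSZ))
  step 5: S(add(S(add(SZ, add(SSSZ, Z))), SSZ))
  step 6: S(S(add(add(SZ, add(SSSZ, Z)), SSZ)))
  step 7: S(S(add(S(add(Z, add(SSSZ, Z))), SSZ)))
  step 8: S(S(S(add(add(Z, add(SSSZ, Z)), SSZ))))
  step 9: S(S(S(add(add(SSSZ, Z), SSZ))))
  step 10: S(S(S(add(S(add(SSZ, Z)), SSZ))))
  step 11: S(S(S(S(add(add(SSZ, Z), SSZ)))))
  step 12: S(S(S(S(add(S(add(SZ, Z)), SSZ)))))
  step 13: S(S(S(S(S(add(add(SZ, Z), SSZ))))))
  step 14: S(S(S(S(S(add(S(add(Z, Z)), SSZ))))))
  step 15: S(S(S(S(S(S(add(add(Z, Z), SSZ)))))))
  step 16: S(S(S(S(S(S(add(Z, SSZ)))))))
  step 17: S^8(Z)

Answer: YES — reaches normal form S^8(Z) in 17 ≤ 19 steps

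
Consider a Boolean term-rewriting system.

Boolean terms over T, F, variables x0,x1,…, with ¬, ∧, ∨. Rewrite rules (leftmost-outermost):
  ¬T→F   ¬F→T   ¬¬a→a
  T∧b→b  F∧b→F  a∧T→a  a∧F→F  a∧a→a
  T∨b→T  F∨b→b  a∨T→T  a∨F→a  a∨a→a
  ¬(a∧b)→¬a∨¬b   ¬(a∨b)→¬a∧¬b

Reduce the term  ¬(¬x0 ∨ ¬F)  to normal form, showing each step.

  start: ¬(¬x0 ∨ ¬F)
  →1  ¬¬x0 ∧ ¬¬F
  →2  x0 ∧ ¬¬F
  →3  x0 ∧ F
  →4  F

Answer: normal form = F  (in 4 steps)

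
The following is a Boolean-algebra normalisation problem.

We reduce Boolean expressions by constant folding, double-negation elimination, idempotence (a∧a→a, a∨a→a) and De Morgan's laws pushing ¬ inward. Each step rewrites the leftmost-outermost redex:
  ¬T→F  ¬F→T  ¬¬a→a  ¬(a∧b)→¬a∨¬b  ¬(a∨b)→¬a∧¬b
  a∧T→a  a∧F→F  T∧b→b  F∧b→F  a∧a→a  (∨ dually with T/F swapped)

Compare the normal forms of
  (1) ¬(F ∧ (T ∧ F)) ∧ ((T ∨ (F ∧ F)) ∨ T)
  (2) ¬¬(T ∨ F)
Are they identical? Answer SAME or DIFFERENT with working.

Term A:
  start: ¬(F ∧ (T ∧ F)) ∧ ((T ∨ (F ∧ F)) ∨ T)
  [1] (¬F ∨ ¬(T ∧ F)) ∧ ((T ∨ (F ∧ F)) ∨ T)
  [2] (T ∨ ¬(T ∧ F)) ∧ ((T ∨ (F ∧ F)) ∨ T)
  [3] T ∧ ((T ∨ (F ∧ F)) ∨ T)
  [4] (T ∨ (F ∧ F)) ∨ T
  [5] T

Term B:
  start: ¬¬(T ∨ F)
  [1] T ∨ F
  [2] T

Answer: SAME — A ⇓ T, B ⇓ T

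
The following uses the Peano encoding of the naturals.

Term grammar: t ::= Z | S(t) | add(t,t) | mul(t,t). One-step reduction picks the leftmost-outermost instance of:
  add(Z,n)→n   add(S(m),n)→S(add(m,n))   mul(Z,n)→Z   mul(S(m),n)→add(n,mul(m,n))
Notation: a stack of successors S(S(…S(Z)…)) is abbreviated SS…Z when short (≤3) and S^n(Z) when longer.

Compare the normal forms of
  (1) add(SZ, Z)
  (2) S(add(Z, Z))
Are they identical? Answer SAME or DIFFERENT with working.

Answer: SAME — A ⇓ SZ, B ⇓ SZ

Derivation:
Term A:
  start: add(SZ, Z)
  step 1: S(add(Z, Z))
  step 2: SZ

Term B:
  start: S(add(Z, Z))
  step 1: SZ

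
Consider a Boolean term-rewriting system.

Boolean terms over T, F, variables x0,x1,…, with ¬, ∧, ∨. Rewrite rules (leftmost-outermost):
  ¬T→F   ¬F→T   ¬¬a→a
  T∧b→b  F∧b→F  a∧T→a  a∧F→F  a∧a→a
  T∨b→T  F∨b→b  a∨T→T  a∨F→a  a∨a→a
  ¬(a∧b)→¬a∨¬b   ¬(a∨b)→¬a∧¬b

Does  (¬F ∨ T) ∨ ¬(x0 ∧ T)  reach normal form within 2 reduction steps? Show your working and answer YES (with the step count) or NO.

  start: (¬F ∨ T) ∨ ¬(x0 ∧ T)
  step 1: T ∨ ¬(x0 ∧ T)
  step 2: T

Answer: YES — reaches normal form T in 2 ≤ 2 steps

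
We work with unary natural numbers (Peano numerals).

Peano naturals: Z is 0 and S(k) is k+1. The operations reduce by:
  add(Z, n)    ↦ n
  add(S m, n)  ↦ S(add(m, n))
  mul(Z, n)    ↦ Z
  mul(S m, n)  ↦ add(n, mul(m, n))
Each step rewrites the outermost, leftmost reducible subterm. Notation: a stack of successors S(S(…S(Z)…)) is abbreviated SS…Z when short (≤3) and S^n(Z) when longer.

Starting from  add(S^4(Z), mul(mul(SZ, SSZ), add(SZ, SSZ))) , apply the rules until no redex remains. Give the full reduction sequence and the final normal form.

Answer: normal form = S^10(Z)  (in 25 steps)

Working:
  start: add(S^4(Z), mul(mul(SZ, SSZ), add(SZ, SSZ)))
  step 1: S(add(SSSZ, mul(mul(SZ, SSZ), add(SZ, SSZ))))
  step 2: S(S(add(SSZ, mul(mul(SZ, SSZ), add(SZ, SSZ)))))
  step 3: S(S(S(add(SZ, mul(mul(SZ, SSZ), add(SZ, SSZ))))))
  step 4: S(S(S(S(add(Z, mul(mul(SZ, SSZ), add(SZ, SSZ)))))))
  step 5: S(S(S(S(mul(mul(SZ, SSZ), add(SZ, SSZ))))))
  step 6: S(S(S(S(mul(add(SSZ, mul(Z, SSZ)), add(SZ, SSZ))))))
  step 7: S(S(S(S(mul(S(add(SZ, mul(Z, SSZ))), add(SZ, SSZ))))))
  step 8: S(S(S(S(add(add(SZ, SSZ), mul(add(SZ, mul(Z, SSZ)), add(SZ, SSZ)))))))
  step 9: S(S(S(S(add(S(add(Z, SSZ)), mul(add(SZ, mul(Z, SSZ)), add(SZ, SSZ)))))))
  step 10: S(S(S(S(S(add(add(Z, SSZ), mul(add(SZ, mul(Z, SSZ)), add(SZ, SSZ))))))))
  step 11: S(S(S(S(S(add(SSZ, mul(add(SZ, mul(Z, SSZ)), add(SZ, SSZ))))))))
  step 12: S(S(S(S(S(S(add(SZ, mul(add(SZ, mul(Z, SSZ)), add(SZ, SSZ)))))))))
  step 13: S(S(S(S(S(S(S(add(Z, mul(add(SZ, mul(Z, SSZ)), add(SZ, SSZ))))))))))
  step 14: S(S(S(S(S(S(S(mul(add(SZ, mul(Z, SSZ)), add(SZ, SSZ)))))))))
  step 15: S(S(S(S(S(S(S(mul(S(add(Z, mul(Z, SSZ))), add(SZ, SSZ)))))))))
  step 16: S(S(S(S(S(S(S(add(add(SZ, SSZ), mul(add(Z, mul(Z, SSZ)), add(SZ, SSZ))))))))))
  step 17: S(S(S(S(S(S(S(add(S(add(Z, SSZ)), mul(add(Z, mul(Z, SSZ)), add(SZ, SSZ))))))))))
  step 18: S(S(S(S(S(S(S(S(add(add(Z, SSZ), mul(add(Z, mul(Z, SSZ)), add(SZ, SSZ)))))))))))
  step 19: S(S(S(S(S(S(S(S(add(SSZ, mul(add(Z, mul(Z, SSZ)), add(SZ, SSZ)))))))))))
  step 20: S(S(S(S(S(S(S(S(S(add(SZ, mul(add(Z, mul(Z, SSZ)), add(SZ, SSZ))))))))))))
  step 21: S(S(S(S(S(S(S(S(S(S(add(Z, mul(add(Z, mul(Z, SSZ)), add(SZ, SSZ)))))))))))))
  step 22: S(S(S(S(S(S(S(S(S(S(mul(add(Z, mul(Z, SSZ)), add(SZ, SSZ))))))))))))
  step 23: S(S(S(S(S(S(S(S(S(S(mul(mul(Z, SSZ), add(SZ, SSZ))))))))))))
  step 24: S(S(S(S(S(S(S(S(S(S(mul(Z, add(SZ, SSZ))))))))))))
  step 25: S^10(Z)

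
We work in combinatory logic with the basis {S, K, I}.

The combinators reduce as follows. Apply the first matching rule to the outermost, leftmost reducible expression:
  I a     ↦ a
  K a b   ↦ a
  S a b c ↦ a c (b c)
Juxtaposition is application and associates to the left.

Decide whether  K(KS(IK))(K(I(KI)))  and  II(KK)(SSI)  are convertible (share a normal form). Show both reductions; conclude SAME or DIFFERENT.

Term A:
  start: K(KS(IK))(K(I(KI)))
  [1] KS(IK)
  [2] S

Term B:
  start: II(KK)(SSI)
  [1] I(KK)(SSI)
  [2] KK(SSI)
  [3] K

Answer: DIFFERENT — A ⇓ S, B ⇓ K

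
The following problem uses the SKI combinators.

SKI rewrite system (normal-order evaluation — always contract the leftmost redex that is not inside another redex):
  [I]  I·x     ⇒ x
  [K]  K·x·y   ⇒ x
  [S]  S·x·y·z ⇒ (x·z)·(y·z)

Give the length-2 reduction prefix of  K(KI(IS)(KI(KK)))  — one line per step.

Answer: after 2 steps: K(KI(KK))

Derivation:
  start: K(KI(IS)(KI(KK)))
  [1] K(I(KI(KK)))
  [2] K(KI(KK))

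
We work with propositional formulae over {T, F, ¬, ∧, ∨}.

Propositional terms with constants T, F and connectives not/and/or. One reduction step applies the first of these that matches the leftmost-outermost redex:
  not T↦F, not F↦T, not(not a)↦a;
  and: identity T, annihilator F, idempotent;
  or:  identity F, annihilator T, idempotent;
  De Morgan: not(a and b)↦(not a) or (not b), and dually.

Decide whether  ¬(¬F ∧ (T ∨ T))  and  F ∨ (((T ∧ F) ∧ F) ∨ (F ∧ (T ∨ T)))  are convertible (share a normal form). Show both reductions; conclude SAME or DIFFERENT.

Answer: SAME — A ⇓ F, B ⇓ F

Derivation:
Term A:
  start: ¬(¬F ∧ (T ∨ T))
  →1  ¬¬F ∨ ¬(T ∨ T)
  →2  F ∨ ¬(T ∨ T)
  →3  ¬(T ∨ T)
  →4  ¬T ∧ ¬T
  →5  ¬T
  →6  F

Term B:
  start: F ∨ (((T ∧ F) ∧ F) ∨ (F ∧ (T ∨ T)))
  →1  ((T ∧ F) ∧ F) ∨ (F ∧ (T ∨ T))
  →2  F ∨ (F ∧ (T ∨ T))
  →3  F ∧ (T ∨ T)
  →4  F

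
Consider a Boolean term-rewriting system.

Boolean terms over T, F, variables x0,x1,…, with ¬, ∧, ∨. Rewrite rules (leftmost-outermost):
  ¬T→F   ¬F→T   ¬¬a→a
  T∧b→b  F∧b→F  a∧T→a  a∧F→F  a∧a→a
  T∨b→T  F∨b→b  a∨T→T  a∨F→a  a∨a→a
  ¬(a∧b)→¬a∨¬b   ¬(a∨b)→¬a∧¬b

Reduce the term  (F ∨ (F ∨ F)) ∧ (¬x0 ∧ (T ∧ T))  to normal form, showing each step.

Answer: normal form = F  (in 3 steps)

Working:
  start: (F ∨ (F ∨ F)) ∧ (¬x0 ∧ (T ∧ T))
  →1  (F ∨ F) ∧ (¬x0 ∧ (T ∧ T))
  →2  F ∧ (¬x0 ∧ (T ∧ T))
  →3  F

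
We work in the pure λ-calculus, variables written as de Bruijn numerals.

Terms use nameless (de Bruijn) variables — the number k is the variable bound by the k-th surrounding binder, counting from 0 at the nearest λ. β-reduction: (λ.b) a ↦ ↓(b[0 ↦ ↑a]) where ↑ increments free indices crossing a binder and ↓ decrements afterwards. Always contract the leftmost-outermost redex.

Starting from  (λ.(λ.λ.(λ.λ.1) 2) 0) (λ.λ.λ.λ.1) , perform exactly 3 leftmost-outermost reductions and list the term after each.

  start: (λ.(λ.λ.(λ.λ.1) 2) 0) (λ.λ.λ.λ.1)
  →1  (λ.λ.(λ.λ.1) (λ.λ.λ.λ.1)) (λ.λ.λ.λ.1)
  →2  λ.(λ.λ.1) (λ.λ.λ.λ.1)
  →3  λ.λ.λ.λ.λ.λ.1

Answer: after 3 steps: λ.λ.λ.λ.λ.λ.1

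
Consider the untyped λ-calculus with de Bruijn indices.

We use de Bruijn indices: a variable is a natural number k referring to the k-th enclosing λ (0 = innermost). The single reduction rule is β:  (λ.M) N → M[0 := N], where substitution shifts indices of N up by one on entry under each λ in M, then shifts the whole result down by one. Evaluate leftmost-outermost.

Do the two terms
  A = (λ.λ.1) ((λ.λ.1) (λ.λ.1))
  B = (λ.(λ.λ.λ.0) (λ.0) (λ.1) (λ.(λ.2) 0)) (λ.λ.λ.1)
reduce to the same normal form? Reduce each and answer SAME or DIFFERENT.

Term A:
  start: (λ.λ.1) ((λ.λ.1) (λ.λ.1))
  [1] λ.(λ.λ.1) (λ.λ.1)
  [2] λ.λ.λ.λ.1

Term B:
  start: (λ.(λ.λ.λ.0) (λ.0) (λ.1) (λ.(λ.2) 0)) (λ.λ.λ.1)
  [1] (λ.λ.λ.0) (λ.0) (λ.λ.λ.λ.1) (λ.(λ.λ.λ.λ.1) 0)
  [2] (λ.λ.0) (λ.λ.λ.λ.1) (λ.(λ.λ.λ.λ.1) 0)
  [3] (λ.0) (λ.(λ.λ.λ.λ.1) 0)
  [4] λ.(λ.λ.λ.λ.1) 0
  [5] λ.λ.λ.λ.1

Answer: SAME — A ⇓ λ.λ.λ.λ.1, B ⇓ λ.λ.λ.λ.1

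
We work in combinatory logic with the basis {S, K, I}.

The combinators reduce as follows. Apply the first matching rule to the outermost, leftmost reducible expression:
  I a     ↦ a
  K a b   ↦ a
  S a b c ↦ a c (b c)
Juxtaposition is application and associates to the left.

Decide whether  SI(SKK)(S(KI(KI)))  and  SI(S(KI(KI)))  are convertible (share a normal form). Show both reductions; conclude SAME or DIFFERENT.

Term A:
  start: SI(SKK)(S(KI(KI)))
  step 1: I(S(KI(KI)))(SKK(S(KI(KI))))
  step 2: S(KI(KI))(SKK(S(KI(KI))))
  step 3: SI(SKK(S(KI(KI))))
  step 4: SI(K(S(KI(KI)))(K(S(KI(KI)))))
  step 5: SI(S(KI(KI)))
  step 6: SI(SI)

Term B:
  start: SI(S(KI(KI)))
  step 1: SI(SI)

Answer: SAME — A ⇓ SI(SI), B ⇓ SI(SI)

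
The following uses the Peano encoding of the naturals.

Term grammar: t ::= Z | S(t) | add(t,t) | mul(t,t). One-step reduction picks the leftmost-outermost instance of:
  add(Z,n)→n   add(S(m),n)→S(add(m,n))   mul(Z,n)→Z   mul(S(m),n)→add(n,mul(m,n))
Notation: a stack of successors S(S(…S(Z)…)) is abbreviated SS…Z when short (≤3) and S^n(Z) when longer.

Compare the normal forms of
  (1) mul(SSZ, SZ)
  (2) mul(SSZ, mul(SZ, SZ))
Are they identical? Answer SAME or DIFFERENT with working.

Answer: SAME — A ⇓ SSZ, B ⇓ SSZ

Working:
Term A:
  start: mul(SSZ, SZ)
  →1  add(SZ, mul(SZ, SZ))
  →2  S(add(Z, mul(SZ, SZ)))
  →3  S(mul(SZ, SZ))
  →4  S(add(SZ, mul(Z, SZ)))
  →5  S(S(add(Z, mul(Z, SZ))))
  →6  S(S(mul(Z, SZ)))
  →7  SSZ

Term B:
  start: mul(SSZ, mul(SZ, SZ))
  →1  add(mul(SZ, SZ), mul(SZ, mul(SZ, SZ)))
  →2  add(add(SZ, mul(Z, SZ)), mul(SZ, mul(SZ, SZ)))
  →3  add(S(add(Z, mul(Z, SZ))), mul(SZ, mul(SZ, SZ)))
  →4  S(add(add(Z, mul(Z, SZ)), mul(SZ, mul(SZ, SZ))))
  →5  S(add(mul(Z, SZ), mul(SZ, mul(SZ, SZ))))
  →6  S(add(Z, mul(SZ, mul(SZ, SZ))))
  →7  S(mul(SZ, mul(SZ, SZ)))
  →8  S(add(mul(SZ, SZ), mul(Z, mul(SZ, SZ))))
  →9  S(add(add(SZ, mul(Z, SZ)), mul(Z, mul(SZ, SZ))))
  →10  S(add(S(add(Z, mul(Z, SZ))), mul(Z, mul(SZ, SZ))))
  →11  S(S(add(add(Z, mul(Z, SZ)), mul(Z, mul(SZ, SZ)))))
  →12  S(S(add(mul(Z, SZ), mul(Z, mul(SZ, SZ)))))
  →13  S(S(add(Z, mul(Z, mul(SZ, SZ)))))
  →14  S(S(mul(Z, mul(SZ, SZ))))
  →15  SSZ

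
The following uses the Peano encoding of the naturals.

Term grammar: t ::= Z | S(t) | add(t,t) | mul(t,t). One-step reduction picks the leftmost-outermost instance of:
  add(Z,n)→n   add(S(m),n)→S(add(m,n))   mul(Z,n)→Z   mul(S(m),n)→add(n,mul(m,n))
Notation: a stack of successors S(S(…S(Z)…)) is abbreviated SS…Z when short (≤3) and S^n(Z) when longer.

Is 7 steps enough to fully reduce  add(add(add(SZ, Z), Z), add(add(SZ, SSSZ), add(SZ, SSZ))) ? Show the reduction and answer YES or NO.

Answer: NO — after 7 steps the term is S(add(S(add(Z, SSSZ)), add(SZ, SSZ))), not yet normal

Reduction:
  start: add(add(add(SZ, Z), Z), add(add(SZ, SSSZ), add(SZ, SSZ)))
  →1  add(add(S(add(Z, Z)), Z), add(add(SZ, SSSZ), add(SZ, SSZ)))
  →2  add(S(add(add(Z, Z), Z)), add(add(SZ, SSSZ), add(SZ, SSZ)))
  →3  S(add(add(add(Z, Z), Z), add(add(SZ, SSSZ), add(SZ, SSZ))))
  →4  S(add(add(Z, Z), add(add(SZ, SSSZ), add(SZ, SSZ))))
  →5  S(add(Z, add(add(SZ, SSSZ), add(SZ, SSZ))))
  →6  S(add(add(SZ, SSSZ), add(SZ, SSZ)))
  →7  S(add(S(add(Z, SSSZ)), add(SZ, SSZ)))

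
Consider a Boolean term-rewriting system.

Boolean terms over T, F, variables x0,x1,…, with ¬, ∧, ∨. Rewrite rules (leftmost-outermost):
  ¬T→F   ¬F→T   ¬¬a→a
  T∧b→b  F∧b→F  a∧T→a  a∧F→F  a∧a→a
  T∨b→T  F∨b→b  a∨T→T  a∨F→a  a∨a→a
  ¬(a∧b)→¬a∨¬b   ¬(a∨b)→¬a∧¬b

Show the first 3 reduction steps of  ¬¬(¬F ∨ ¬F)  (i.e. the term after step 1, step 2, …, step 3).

  start: ¬¬(¬F ∨ ¬F)
  →1  ¬F ∨ ¬F
  →2  ¬F
  →3  T

Answer: after 3 steps: T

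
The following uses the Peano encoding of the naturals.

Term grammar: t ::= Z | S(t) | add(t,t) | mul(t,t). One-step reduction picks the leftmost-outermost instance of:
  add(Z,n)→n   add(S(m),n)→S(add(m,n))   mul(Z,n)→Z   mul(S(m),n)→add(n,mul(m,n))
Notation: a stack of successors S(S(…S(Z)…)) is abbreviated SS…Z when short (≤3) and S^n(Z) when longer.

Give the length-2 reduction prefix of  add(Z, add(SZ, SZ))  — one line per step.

Answer: after 2 steps: S(add(Z, SZ))

Reduction:
  start: add(Z, add(SZ, SZ))
  →1  add(SZ, SZ)
  →2  S(add(Z, SZ))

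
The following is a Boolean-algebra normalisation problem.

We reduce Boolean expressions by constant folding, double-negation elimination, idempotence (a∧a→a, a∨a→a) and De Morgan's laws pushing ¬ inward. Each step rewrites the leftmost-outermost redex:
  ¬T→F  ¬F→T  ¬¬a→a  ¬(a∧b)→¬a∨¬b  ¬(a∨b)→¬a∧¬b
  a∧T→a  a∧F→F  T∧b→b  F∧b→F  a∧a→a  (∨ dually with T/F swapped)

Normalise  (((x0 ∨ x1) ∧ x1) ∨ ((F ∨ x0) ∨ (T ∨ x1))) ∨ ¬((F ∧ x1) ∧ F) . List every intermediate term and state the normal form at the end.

  start: (((x0 ∨ x1) ∧ x1) ∨ ((F ∨ x0) ∨ (T ∨ x1))) ∨ ¬((F ∧ x1) ∧ F)
  [1] (((x0 ∨ x1) ∧ x1) ∨ (x0 ∨ (T ∨ x1))) ∨ ¬((F ∧ x1) ∧ F)
  [2] (((x0 ∨ x1) ∧ x1) ∨ (x0 ∨ T)) ∨ ¬((F ∧ x1) ∧ F)
  [3] (((x0 ∨ x1) ∧ x1) ∨ T) ∨ ¬((F ∧ x1) ∧ F)
  [4] T ∨ ¬((F ∧ x1) ∧ F)
  [5] T

Answer: normal form = T  (in 5 steps)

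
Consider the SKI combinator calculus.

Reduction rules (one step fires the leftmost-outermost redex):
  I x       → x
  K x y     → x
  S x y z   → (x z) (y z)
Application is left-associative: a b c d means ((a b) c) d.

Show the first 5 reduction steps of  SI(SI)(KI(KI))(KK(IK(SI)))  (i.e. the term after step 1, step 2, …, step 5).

  start: SI(SI)(KI(KI))(KK(IK(SI)))
  →1  I(KI(KI))(SI(KI(KI)))(KK(IK(SI)))
  →2  KI(KI)(SI(KI(KI)))(KK(IK(SI)))
  →3  I(SI(KI(KI)))(KK(IK(SI)))
  →4  SI(KI(KI))(KK(IK(SI)))
  →5  I(KK(IK(SI)))(KI(KI)(KK(IK(SI))))

Answer: after 5 steps: I(KK(IK(SI)))(KI(KI)(KK(IK(SI))))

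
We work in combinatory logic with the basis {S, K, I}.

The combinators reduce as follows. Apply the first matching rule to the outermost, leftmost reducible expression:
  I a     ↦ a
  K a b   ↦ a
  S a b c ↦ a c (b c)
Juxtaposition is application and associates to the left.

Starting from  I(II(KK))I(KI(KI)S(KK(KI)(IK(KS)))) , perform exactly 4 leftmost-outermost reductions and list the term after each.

  start: I(II(KK))I(KI(KI)S(KK(KI)(IK(KS))))
  [1] II(KK)I(KI(KI)S(KK(KI)(IK(KS))))
  [2] I(KK)I(KI(KI)S(KK(KI)(IK(KS))))
  [3] KKI(KI(KI)S(KK(KI)(IK(KS))))
  [4] K(KI(KI)S(KK(KI)(IK(KS))))

Answer: after 4 steps: K(KI(KI)S(KK(KI)(IK(KS))))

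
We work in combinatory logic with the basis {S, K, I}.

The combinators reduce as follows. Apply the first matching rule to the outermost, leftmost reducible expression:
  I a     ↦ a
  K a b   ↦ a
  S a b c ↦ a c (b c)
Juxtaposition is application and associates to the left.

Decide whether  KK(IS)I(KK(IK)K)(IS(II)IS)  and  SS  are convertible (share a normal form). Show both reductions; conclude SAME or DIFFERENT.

Term A:
  start: KK(IS)I(KK(IK)K)(IS(II)IS)
  →1  KI(KK(IK)K)(IS(II)IS)
  →2  I(IS(II)IS)
  →3  IS(II)IS
  →4  S(II)IS
  →5  IIS(IS)
  →6  IS(IS)
  →7  S(IS)
  →8  SS

Term B:
  start: SS

Answer: SAME — A ⇓ SS, B ⇓ SS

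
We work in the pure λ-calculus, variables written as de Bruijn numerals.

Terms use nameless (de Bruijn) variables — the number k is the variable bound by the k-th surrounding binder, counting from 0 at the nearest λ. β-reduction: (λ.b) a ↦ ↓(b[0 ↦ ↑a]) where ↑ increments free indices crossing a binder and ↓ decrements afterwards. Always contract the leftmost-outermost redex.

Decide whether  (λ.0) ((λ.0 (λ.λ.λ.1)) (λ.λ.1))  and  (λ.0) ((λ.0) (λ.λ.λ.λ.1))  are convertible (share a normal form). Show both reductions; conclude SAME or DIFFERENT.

Answer: SAME — A ⇓ λ.λ.λ.λ.1, B ⇓ λ.λ.λ.λ.1

Derivation:
Term A:
  start: (λ.0) ((λ.0 (λ.λ.λ.1)) (λ.λ.1))
  step 1: (λ.0 (λ.λ.λ.1)) (λ.λ.1)
  step 2: (λ.λ.1) (λ.λ.λ.1)
  step 3: λ.λ.λ.λ.1

Term B:
  start: (λ.0) ((λ.0) (λ.λ.λ.λ.1))
  step 1: (λ.0) (λ.λ.λ.λ.1)
  step 2: λ.λ.λ.λ.1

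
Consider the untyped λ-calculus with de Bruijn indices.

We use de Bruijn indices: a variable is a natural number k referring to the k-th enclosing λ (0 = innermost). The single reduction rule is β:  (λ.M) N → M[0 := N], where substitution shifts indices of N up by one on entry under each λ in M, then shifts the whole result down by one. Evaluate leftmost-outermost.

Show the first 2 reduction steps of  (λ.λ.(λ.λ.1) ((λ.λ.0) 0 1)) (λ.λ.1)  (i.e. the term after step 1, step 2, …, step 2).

Answer: after 2 steps: λ.λ.(λ.λ.0) 1 (λ.λ.1)

Derivation:
  start: (λ.λ.(λ.λ.1) ((λ.λ.0) 0 1)) (λ.λ.1)
  [1] λ.(λ.λ.1) ((λ.λ.0) 0 (λ.λ.1))
  [2] λ.λ.(λ.λ.0) 1 (λ.λ.1)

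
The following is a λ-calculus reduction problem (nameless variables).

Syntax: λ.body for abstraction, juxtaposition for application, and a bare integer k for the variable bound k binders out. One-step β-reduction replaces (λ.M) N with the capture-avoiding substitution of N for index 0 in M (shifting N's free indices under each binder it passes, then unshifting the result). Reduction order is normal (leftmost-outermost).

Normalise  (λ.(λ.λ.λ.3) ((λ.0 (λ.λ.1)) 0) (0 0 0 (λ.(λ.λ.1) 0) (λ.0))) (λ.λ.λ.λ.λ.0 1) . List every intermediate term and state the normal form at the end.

  start: (λ.(λ.λ.λ.3) ((λ.0 (λ.λ.1)) 0) (0 0 0 (λ.(λ.λ.1) 0) (λ.0))) (λ.λ.λ.λ.λ.0 1)
  step 1: (λ.λ.λ.λ.λ.λ.λ.λ.0 1) ((λ.0 (λ.λ.1)) (λ.λ.λ.λ.λ.0 1)) ((λ.λ.λ.λ.λ.0 1) (λ.λ.λ.λ.λ.0 1) (λ.λ.λ.λ.λ.0 1) (λ.(λ.λ.1) 0) (λ.0))
  step 2: (λ.λ.λ.λ.λ.λ.λ.0 1) ((λ.λ.λ.λ.λ.0 1) (λ.λ.λ.λ.λ.0 1) (λ.λ.λ.λ.λ.0 1) (λ.(λ.λ.1) 0) (λ.0))
  step 3: λ.λ.λ.λ.λ.λ.0 1

Answer: normal form = λ.λ.λ.λ.λ.λ.0 1  (in 3 steps)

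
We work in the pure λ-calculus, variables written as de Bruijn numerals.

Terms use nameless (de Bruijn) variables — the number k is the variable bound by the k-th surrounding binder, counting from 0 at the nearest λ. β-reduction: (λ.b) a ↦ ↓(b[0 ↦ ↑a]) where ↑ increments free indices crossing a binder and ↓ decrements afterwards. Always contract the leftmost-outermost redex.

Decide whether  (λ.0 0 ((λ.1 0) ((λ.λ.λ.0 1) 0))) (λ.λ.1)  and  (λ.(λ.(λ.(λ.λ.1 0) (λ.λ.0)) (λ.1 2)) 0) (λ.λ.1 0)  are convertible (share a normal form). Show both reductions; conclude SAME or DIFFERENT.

Term A:
  start: (λ.0 0 ((λ.1 0) ((λ.λ.λ.0 1) 0))) (λ.λ.1)
  →1  (λ.λ.1) (λ.λ.1) ((λ.(λ.λ.1) 0) ((λ.λ.λ.0 1) (λ.λ.1)))
  →2  (λ.λ.λ.1) ((λ.(λ.λ.1) 0) ((λ.λ.λ.0 1) (λ.λ.1)))
  →3  λ.λ.1

Term B:
  start: (λ.(λ.(λ.(λ.λ.1 0) (λ.λ.0)) (λ.1 2)) 0) (λ.λ.1 0)
  →1  (λ.(λ.(λ.λ.1 0) (λ.λ.0)) (λ.1 (λ.λ.1 0))) (λ.λ.1 0)
  →2  (λ.(λ.λ.1 0) (λ.λ.0)) (λ.(λ.λ.1 0) (λ.λ.1 0))
  →3  (λ.λ.1 0) (λ.λ.0)
  →4  λ.(λ.λ.0) 0
  →5  λ.λ.0

Answer: DIFFERENT — A ⇓ λ.λ.1, B ⇓ λ.λ.0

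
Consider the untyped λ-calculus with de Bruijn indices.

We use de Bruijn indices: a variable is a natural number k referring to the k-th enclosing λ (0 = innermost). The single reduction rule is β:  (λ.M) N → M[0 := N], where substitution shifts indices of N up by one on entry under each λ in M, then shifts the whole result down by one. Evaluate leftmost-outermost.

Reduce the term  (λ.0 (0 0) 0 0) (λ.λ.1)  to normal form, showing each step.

  start: (λ.0 (0 0) 0 0) (λ.λ.1)
  →1  (λ.λ.1) ((λ.λ.1) (λ.λ.1)) (λ.λ.1) (λ.λ.1)
  →2  (λ.(λ.λ.1) (λ.λ.1)) (λ.λ.1) (λ.λ.1)
  →3  (λ.λ.1) (λ.λ.1) (λ.λ.1)
  →4  (λ.λ.λ.1) (λ.λ.1)
  →5  λ.λ.1

Answer: normal form = λ.λ.1  (in 5 steps)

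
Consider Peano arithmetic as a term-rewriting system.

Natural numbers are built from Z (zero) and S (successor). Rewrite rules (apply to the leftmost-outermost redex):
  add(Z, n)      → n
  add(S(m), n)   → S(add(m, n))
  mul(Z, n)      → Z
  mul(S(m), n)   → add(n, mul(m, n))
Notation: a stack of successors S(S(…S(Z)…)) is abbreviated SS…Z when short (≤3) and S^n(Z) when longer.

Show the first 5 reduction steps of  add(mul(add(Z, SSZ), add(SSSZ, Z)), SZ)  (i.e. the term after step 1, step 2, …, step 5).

  start: add(mul(add(Z, SSZ), add(SSSZ, Z)), SZ)
  [1] add(mul(SSZ, add(SSSZ, Z)), SZ)
  [2] add(add(add(SSSZ, Z), mul(SZ, add(SSSZ, Z))), SZ)
  [3] add(add(S(add(SSZ, Z)), mul(SZ, add(SSSZ, Z))), SZ)
  [4] add(S(add(add(SSZ, Z), mul(SZ, add(SSSZ, Z)))), SZ)
  [5] S(add(add(add(SSZ, Z), mul(SZ, add(SSSZ, Z))), SZ))

Answer: after 5 steps: S(add(add(add(SSZ, Z), mul(SZ, add(SSSZ, Z))), SZ))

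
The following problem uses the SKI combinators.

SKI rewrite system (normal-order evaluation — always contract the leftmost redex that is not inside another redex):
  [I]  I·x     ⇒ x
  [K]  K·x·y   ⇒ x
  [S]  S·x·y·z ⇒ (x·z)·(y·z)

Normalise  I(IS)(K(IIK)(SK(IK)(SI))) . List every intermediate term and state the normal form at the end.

Answer: normal form = SK  (in 5 steps)

Derivation:
  start: I(IS)(K(IIK)(SK(IK)(SI)))
  step 1: IS(K(IIK)(SK(IK)(SI)))
  step 2: S(K(IIK)(SK(IK)(SI)))
  step 3: S(IIK)
  step 4: S(IK)
  step 5: SK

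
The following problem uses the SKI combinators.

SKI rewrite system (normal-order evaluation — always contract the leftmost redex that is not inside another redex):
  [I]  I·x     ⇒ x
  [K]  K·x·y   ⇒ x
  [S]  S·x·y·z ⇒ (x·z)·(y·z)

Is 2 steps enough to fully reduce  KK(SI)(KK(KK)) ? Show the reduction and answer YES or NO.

Answer: YES — reaches normal form KK in 2 ≤ 2 steps

Reduction:
  start: KK(SI)(KK(KK))
  [1] K(KK(KK))
  [2] KK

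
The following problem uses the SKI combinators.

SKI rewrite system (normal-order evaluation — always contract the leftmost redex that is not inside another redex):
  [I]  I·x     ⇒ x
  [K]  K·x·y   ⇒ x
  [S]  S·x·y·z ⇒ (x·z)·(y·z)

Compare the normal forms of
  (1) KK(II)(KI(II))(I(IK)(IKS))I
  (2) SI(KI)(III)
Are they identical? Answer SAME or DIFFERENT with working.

Term A:
  start: KK(II)(KI(II))(I(IK)(IKS))I
  step 1: K(KI(II))(I(IK)(IKS))I
  step 2: KI(II)I
  step 3: II
  step 4: I

Term B:
  start: SI(KI)(III)
  step 1: I(III)(KI(III))
  step 2: III(KI(III))
  step 3: II(KI(III))
  step 4: I(KI(III))
  step 5: KI(III)
  step 6: I

Answer: SAME — A ⇓ I, B ⇓ I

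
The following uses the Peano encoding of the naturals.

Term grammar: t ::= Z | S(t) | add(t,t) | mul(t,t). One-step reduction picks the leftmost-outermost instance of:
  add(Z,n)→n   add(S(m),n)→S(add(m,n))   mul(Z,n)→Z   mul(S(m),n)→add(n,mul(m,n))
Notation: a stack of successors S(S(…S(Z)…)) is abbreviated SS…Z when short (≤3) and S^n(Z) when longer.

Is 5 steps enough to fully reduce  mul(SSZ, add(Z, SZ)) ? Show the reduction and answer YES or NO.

  start: mul(SSZ, add(Z, SZ))
  →1  add(add(Z, SZ), mul(SZ, add(Z, SZ)))
  →2  add(SZ, mul(SZ, add(Z, SZ)))
  →3  S(add(Z, mul(SZ, add(Z, SZ))))
  →4  S(mul(SZ, add(Z, SZ)))
  →5  S(add(add(Z, SZ), mul(Z, add(Z, SZ))))

Answer: NO — after 5 steps the term is S(add(add(Z, SZ), mul(Z, add(Z, SZ)))), not yet normal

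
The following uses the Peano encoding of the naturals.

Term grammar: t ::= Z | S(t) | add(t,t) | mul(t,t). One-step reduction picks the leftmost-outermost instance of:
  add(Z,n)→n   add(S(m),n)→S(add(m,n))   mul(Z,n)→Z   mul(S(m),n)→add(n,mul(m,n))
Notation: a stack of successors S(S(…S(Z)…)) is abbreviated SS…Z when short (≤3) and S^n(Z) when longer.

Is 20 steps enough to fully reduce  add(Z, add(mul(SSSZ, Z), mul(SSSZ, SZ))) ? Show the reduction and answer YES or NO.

  start: add(Z, add(mul(SSSZ, Z), mul(SSSZ, SZ)))
  →1  add(mul(SSSZ, Z), mul(SSSZ, SZ))
  →2  add(add(Z, mul(SSZ, Z)), mul(SSSZ, SZ))
  →3  add(mul(SSZ, Z), mul(SSSZ, SZ))
  →4  add(add(Z, mul(SZ, Z)), mul(SSSZ, SZ))
  →5  add(mul(SZ, Z), mul(SSSZ, SZ))
  →6  add(add(Z, mul(Z, Z)), mul(SSSZ, SZ))
  →7  add(mul(Z, Z), mul(SSSZ, SZ))
  →8  add(Z, mul(SSSZ, SZ))
  →9  mul(SSSZ, SZ)
  →10  add(SZ, mul(SSZ, SZ))
  →11  S(add(Z, mul(SSZ, SZ)))
  →12  S(mul(SSZ, SZ))
  →13  S(add(SZ, mul(SZ, SZ)))
  →14  S(S(add(Z, mul(SZ, SZ))))
  →15  S(S(mul(SZ, SZ)))
  →16  S(S(add(SZ, mul(Z, SZ))))
  →17  S(S(S(add(Z, mul(Z, SZ)))))
  →18  S(S(S(mul(Z, SZ))))
  →19  SSSZ

Answer: YES — reaches normal form SSSZ in 19 ≤ 20 steps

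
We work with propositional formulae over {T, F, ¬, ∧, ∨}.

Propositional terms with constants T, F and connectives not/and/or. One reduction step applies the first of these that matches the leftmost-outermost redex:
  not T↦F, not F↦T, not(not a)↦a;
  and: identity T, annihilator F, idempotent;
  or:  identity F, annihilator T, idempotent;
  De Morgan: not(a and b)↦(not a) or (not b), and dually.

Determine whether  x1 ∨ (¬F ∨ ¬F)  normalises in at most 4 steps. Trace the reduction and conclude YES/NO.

Answer: YES — reaches normal form T in 3 ≤ 4 steps

Derivation:
  start: x1 ∨ (¬F ∨ ¬F)
  step 1: x1 ∨ ¬F
  step 2: x1 ∨ T
  step 3: T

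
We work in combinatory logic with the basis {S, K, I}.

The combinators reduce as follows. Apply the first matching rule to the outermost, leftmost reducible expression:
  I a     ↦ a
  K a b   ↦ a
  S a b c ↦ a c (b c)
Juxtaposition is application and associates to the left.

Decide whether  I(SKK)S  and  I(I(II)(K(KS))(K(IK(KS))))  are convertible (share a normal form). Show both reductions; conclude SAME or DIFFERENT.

Term A:
  start: I(SKK)S
  [1] SKKS
  [2] KS(KS)
  [3] S

Term B:
  start: I(I(II)(K(KS))(K(IK(KS))))
  [1] I(II)(K(KS))(K(IK(KS)))
  [2] II(K(KS))(K(IK(KS)))
  [3] I(K(KS))(K(IK(KS)))
  [4] K(KS)(K(IK(KS)))
  [5] KS

Answer: DIFFERENT — A ⇓ S, B ⇓ KS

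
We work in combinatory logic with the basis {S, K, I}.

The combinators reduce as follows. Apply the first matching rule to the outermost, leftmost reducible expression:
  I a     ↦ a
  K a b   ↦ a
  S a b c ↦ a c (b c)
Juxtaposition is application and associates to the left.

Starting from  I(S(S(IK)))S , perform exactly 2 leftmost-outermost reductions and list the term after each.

Answer: after 2 steps: S(SK)S

Working:
  start: I(S(S(IK)))S
  step 1: S(S(IK))S
  step 2: S(SK)S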